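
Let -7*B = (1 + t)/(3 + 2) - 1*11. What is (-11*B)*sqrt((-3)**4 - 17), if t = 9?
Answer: -792/7 ≈ -113.14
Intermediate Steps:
B = 9/7 (B = -((1 + 9)/(3 + 2) - 1*11)/7 = -(10/5 - 11)/7 = -(10*(1/5) - 11)/7 = -(2 - 11)/7 = -1/7*(-9) = 9/7 ≈ 1.2857)
(-11*B)*sqrt((-3)**4 - 17) = (-11*9/7)*sqrt((-3)**4 - 17) = -99*sqrt(81 - 17)/7 = -99*sqrt(64)/7 = -99/7*8 = -792/7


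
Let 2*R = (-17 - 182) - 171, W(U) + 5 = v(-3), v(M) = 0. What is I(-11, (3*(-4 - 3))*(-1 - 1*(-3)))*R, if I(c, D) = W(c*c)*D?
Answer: -38850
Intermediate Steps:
W(U) = -5 (W(U) = -5 + 0 = -5)
I(c, D) = -5*D
R = -185 (R = ((-17 - 182) - 171)/2 = (-199 - 171)/2 = (½)*(-370) = -185)
I(-11, (3*(-4 - 3))*(-1 - 1*(-3)))*R = -5*3*(-4 - 3)*(-1 - 1*(-3))*(-185) = -5*3*(-7)*(-1 + 3)*(-185) = -(-105)*2*(-185) = -5*(-42)*(-185) = 210*(-185) = -38850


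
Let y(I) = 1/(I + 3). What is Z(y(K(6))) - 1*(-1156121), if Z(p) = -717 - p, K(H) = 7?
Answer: 11554039/10 ≈ 1.1554e+6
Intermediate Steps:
y(I) = 1/(3 + I)
Z(y(K(6))) - 1*(-1156121) = (-717 - 1/(3 + 7)) - 1*(-1156121) = (-717 - 1/10) + 1156121 = -7171/10 + 1156121 = 11554039/10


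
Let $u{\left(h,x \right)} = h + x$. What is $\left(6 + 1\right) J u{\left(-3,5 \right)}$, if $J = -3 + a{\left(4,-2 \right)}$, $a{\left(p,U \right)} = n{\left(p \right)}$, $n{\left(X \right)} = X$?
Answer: $14$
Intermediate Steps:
$a{\left(p,U \right)} = p$
$J = 1$ ($J = -3 + 4 = 1$)
$\left(6 + 1\right) J u{\left(-3,5 \right)} = \left(6 + 1\right) 1 \left(-3 + 5\right) = 7 \cdot 1 \cdot 2 = 7 \cdot 2 = 14$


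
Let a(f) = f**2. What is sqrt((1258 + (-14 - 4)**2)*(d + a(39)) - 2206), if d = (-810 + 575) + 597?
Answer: 170*sqrt(103) ≈ 1725.3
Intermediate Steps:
d = 362 (d = -235 + 597 = 362)
sqrt((1258 + (-14 - 4)**2)*(d + a(39)) - 2206) = sqrt((1258 + (-14 - 4)**2)*(362 + 39**2) - 2206) = sqrt((1258 + (-18)**2)*(362 + 1521) - 2206) = sqrt((1258 + 324)*1883 - 2206) = sqrt(1582*1883 - 2206) = sqrt(2978906 - 2206) = sqrt(2976700) = 170*sqrt(103)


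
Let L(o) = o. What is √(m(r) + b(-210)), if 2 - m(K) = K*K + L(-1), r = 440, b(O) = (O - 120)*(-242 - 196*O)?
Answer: I*√13696537 ≈ 3700.9*I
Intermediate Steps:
b(O) = (-242 - 196*O)*(-120 + O) (b(O) = (-120 + O)*(-242 - 196*O) = (-242 - 196*O)*(-120 + O))
m(K) = 3 - K² (m(K) = 2 - (K*K - 1) = 2 - (K² - 1) = 2 - (-1 + K²) = 2 + (1 - K²) = 3 - K²)
√(m(r) + b(-210)) = √((3 - 1*440²) + (29040 - 196*(-210)² + 23278*(-210))) = √((3 - 1*193600) + (29040 - 196*44100 - 4888380)) = √((3 - 193600) + (29040 - 8643600 - 4888380)) = √(-193597 - 13502940) = √(-13696537) = I*√13696537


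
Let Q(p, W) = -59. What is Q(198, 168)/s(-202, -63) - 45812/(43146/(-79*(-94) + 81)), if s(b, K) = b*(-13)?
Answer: -451556000899/56650698 ≈ -7970.9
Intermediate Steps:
s(b, K) = -13*b
Q(198, 168)/s(-202, -63) - 45812/(43146/(-79*(-94) + 81)) = -59/((-13*(-202))) - 45812/(43146/(-79*(-94) + 81)) = -59/2626 - 45812/(43146/(7426 + 81)) = -59*1/2626 - 45812/(43146/7507) = -59/2626 - 45812/(43146*(1/7507)) = -59/2626 - 45812/43146/7507 = -59/2626 - 45812*7507/43146 = -59/2626 - 171955342/21573 = -451556000899/56650698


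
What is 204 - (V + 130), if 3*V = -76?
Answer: 298/3 ≈ 99.333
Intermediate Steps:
V = -76/3 (V = (⅓)*(-76) = -76/3 ≈ -25.333)
204 - (V + 130) = 204 - (-76/3 + 130) = 204 - 1*314/3 = 204 - 314/3 = 298/3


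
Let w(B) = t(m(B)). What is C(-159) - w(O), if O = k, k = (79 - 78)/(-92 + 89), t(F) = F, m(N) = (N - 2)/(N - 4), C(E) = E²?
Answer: 328646/13 ≈ 25280.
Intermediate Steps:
m(N) = (-2 + N)/(-4 + N)
k = -⅓ (k = 1/(-3) = 1*(-⅓) = -⅓ ≈ -0.33333)
O = -⅓ ≈ -0.33333
w(B) = (-2 + B)/(-4 + B)
C(-159) - w(O) = (-159)² - (-2 - ⅓)/(-4 - ⅓) = 25281 - (-7)/((-13/3)*3) = 25281 - (-3)*(-7)/(13*3) = 25281 - 1*7/13 = 25281 - 7/13 = 328646/13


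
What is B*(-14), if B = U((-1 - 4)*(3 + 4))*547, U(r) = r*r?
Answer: -9381050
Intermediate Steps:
U(r) = r**2
B = 670075 (B = ((-1 - 4)*(3 + 4))**2*547 = (-5*7)**2*547 = (-35)**2*547 = 1225*547 = 670075)
B*(-14) = 670075*(-14) = -9381050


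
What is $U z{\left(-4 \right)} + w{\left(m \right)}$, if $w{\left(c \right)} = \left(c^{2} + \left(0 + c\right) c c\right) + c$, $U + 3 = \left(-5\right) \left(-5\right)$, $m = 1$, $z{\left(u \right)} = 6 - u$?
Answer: $223$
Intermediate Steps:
$U = 22$ ($U = -3 - -25 = -3 + 25 = 22$)
$w{\left(c \right)} = c + c^{2} + c^{3}$ ($w{\left(c \right)} = \left(c^{2} + c c c\right) + c = \left(c^{2} + c^{2} c\right) + c = \left(c^{2} + c^{3}\right) + c = c + c^{2} + c^{3}$)
$U z{\left(-4 \right)} + w{\left(m \right)} = 22 \left(6 - -4\right) + 1 \left(1 + 1 + 1^{2}\right) = 22 \left(6 + 4\right) + 1 \left(1 + 1 + 1\right) = 22 \cdot 10 + 1 \cdot 3 = 220 + 3 = 223$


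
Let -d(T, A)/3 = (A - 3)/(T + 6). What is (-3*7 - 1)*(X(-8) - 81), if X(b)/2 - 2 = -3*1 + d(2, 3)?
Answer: 1826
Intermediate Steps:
d(T, A) = -3*(-3 + A)/(6 + T) (d(T, A) = -3*(A - 3)/(T + 6) = -3*(-3 + A)/(6 + T))
X(b) = -2 (X(b) = 4 + 2*(-3*1 + 3*(3 - 1*3)/(6 + 2)) = 4 + 2*(-3 + 3*(3 - 3)/8) = 4 + 2*(-3 + 3*(⅛)*0) = 4 + 2*(-3 + 0) = 4 + 2*(-3) = 4 - 6 = -2)
(-3*7 - 1)*(X(-8) - 81) = (-3*7 - 1)*(-2 - 81) = (-21 - 1)*(-83) = -22*(-83) = 1826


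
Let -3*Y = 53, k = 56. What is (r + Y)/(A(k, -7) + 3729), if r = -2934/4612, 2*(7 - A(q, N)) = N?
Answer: -126619/25869861 ≈ -0.0048945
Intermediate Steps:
A(q, N) = 7 - N/2
Y = -53/3 (Y = -⅓*53 = -53/3 ≈ -17.667)
r = -1467/2306 (r = -2934*1/4612 = -1467/2306 ≈ -0.63617)
(r + Y)/(A(k, -7) + 3729) = (-1467/2306 - 53/3)/((7 - ½*(-7)) + 3729) = -126619/(6918*((7 + 7/2) + 3729)) = -126619/(6918*(21/2 + 3729)) = -126619/(6918*7479/2) = -126619/6918*2/7479 = -126619/25869861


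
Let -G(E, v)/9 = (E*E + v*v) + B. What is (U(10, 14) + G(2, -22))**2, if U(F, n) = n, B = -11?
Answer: 18309841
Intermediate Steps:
G(E, v) = 99 - 9*E**2 - 9*v**2 (G(E, v) = -9*((E*E + v*v) - 11) = -9*((E**2 + v**2) - 11) = -9*(-11 + E**2 + v**2) = 99 - 9*E**2 - 9*v**2)
(U(10, 14) + G(2, -22))**2 = (14 + (99 - 9*2**2 - 9*(-22)**2))**2 = (14 + (99 - 9*4 - 9*484))**2 = (14 + (99 - 36 - 4356))**2 = (14 - 4293)**2 = (-4279)**2 = 18309841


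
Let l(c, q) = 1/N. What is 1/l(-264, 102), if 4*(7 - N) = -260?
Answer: 72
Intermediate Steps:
N = 72 (N = 7 - ¼*(-260) = 7 + 65 = 72)
l(c, q) = 1/72
1/l(-264, 102) = 1/(1/72) = 72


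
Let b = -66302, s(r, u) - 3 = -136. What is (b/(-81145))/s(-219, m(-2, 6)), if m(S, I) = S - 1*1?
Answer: -66302/10792285 ≈ -0.0061435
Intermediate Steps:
m(S, I) = -1 + S (m(S, I) = S - 1 = -1 + S)
s(r, u) = -133 (s(r, u) = 3 - 136 = -133)
(b/(-81145))/s(-219, m(-2, 6)) = -66302/(-81145)/(-133) = -66302*(-1/81145)*(-1/133) = (66302/81145)*(-1/133) = -66302/10792285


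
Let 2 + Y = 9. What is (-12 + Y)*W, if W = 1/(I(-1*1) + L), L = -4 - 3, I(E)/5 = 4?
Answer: -5/13 ≈ -0.38462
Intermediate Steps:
Y = 7 (Y = -2 + 9 = 7)
I(E) = 20 (I(E) = 5*4 = 20)
L = -7
W = 1/13 (W = 1/(20 - 7) = 1/13 ≈ 0.076923)
(-12 + Y)*W = (-12 + 7)*(1/13) = -5*1/13 = -5/13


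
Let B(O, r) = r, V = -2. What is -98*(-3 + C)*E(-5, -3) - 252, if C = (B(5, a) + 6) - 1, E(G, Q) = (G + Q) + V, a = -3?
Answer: -1232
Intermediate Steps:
E(G, Q) = -2 + G + Q (E(G, Q) = (G + Q) - 2 = -2 + G + Q)
C = 2 (C = (-3 + 6) - 1 = 3 - 1 = 2)
-98*(-3 + C)*E(-5, -3) - 252 = -98*(-3 + 2)*(-2 - 5 - 3) - 252 = -(-98)*(-10) - 252 = -98*10 - 252 = -980 - 252 = -1232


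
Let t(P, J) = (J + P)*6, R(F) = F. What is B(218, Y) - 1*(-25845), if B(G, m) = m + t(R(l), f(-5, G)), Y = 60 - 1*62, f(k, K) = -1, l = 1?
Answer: 25843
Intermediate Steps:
Y = -2 (Y = 60 - 62 = -2)
t(P, J) = 6*J + 6*P
B(G, m) = m (B(G, m) = m + (6*(-1) + 6*1) = m + (-6 + 6) = m + 0 = m)
B(218, Y) - 1*(-25845) = -2 - 1*(-25845) = -2 + 25845 = 25843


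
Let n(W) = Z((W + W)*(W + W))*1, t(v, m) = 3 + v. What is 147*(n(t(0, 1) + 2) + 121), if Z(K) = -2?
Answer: 17493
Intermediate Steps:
n(W) = -2 (n(W) = -2*1 = -2)
147*(n(t(0, 1) + 2) + 121) = 147*(-2 + 121) = 147*119 = 17493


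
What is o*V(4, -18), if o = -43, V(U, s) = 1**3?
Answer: -43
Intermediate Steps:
V(U, s) = 1
o*V(4, -18) = -43*1 = -43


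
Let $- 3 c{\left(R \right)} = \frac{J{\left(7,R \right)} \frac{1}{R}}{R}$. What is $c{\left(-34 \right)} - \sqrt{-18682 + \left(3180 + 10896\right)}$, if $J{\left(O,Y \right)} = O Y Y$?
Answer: $- \frac{7}{3} - 7 i \sqrt{94} \approx -2.3333 - 67.868 i$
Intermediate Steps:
$J{\left(O,Y \right)} = O Y^{2}$
$c{\left(R \right)} = - \frac{7}{3}$ ($c{\left(R \right)} = - \frac{\frac{7 R^{2}}{R} \frac{1}{R}}{3} = - \frac{7 R \frac{1}{R}}{3} = \left(- \frac{1}{3}\right) 7 = - \frac{7}{3}$)
$c{\left(-34 \right)} - \sqrt{-18682 + \left(3180 + 10896\right)} = - \frac{7}{3} - \sqrt{-18682 + \left(3180 + 10896\right)} = - \frac{7}{3} - \sqrt{-18682 + 14076} = - \frac{7}{3} - \sqrt{-4606} = - \frac{7}{3} - 7 i \sqrt{94}$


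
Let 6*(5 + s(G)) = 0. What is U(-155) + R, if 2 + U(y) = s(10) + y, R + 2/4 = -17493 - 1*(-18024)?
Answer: 737/2 ≈ 368.50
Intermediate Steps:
s(G) = -5 (s(G) = -5 + (⅙)*0 = -5 + 0 = -5)
R = 1061/2 (R = -½ + (-17493 - 1*(-18024)) = -½ + (-17493 + 18024) = -½ + 531 = 1061/2 ≈ 530.50)
U(y) = -7 + y (U(y) = -2 + (-5 + y) = -7 + y)
U(-155) + R = (-7 - 155) + 1061/2 = -162 + 1061/2 = 737/2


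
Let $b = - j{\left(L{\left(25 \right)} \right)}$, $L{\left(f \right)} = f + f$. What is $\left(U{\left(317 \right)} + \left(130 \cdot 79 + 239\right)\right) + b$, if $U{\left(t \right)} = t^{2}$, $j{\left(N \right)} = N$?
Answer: $110948$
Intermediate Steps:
$L{\left(f \right)} = 2 f$
$b = -50$ ($b = - 2 \cdot 25 = \left(-1\right) 50 = -50$)
$\left(U{\left(317 \right)} + \left(130 \cdot 79 + 239\right)\right) + b = \left(317^{2} + \left(130 \cdot 79 + 239\right)\right) - 50 = \left(100489 + \left(10270 + 239\right)\right) - 50 = \left(100489 + 10509\right) - 50 = 110998 - 50 = 110948$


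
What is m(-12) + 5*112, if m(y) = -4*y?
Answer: 608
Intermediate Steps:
m(-12) + 5*112 = -4*(-12) + 5*112 = 48 + 560 = 608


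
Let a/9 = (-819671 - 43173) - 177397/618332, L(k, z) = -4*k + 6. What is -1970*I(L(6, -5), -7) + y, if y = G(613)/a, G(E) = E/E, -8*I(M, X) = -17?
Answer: -7309524511628623/1746079309980 ≈ -4186.3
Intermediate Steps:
L(k, z) = 6 - 4*k
I(M, X) = 17/8 (I(M, X) = -⅛*(-17) = 17/8)
a = -436519827495/56212 (a = 9*((-819671 - 43173) - 177397/618332) = 9*(-862844 - 177397*1/618332) = 9*(-862844 - 16127/56212) = 9*(-48502203055/56212) = -436519827495/56212 ≈ -7.7656e+6)
G(E) = 1
y = -56212/436519827495 (y = 1/(-436519827495/56212) = 1*(-56212/436519827495) = -56212/436519827495 ≈ -1.2877e-7)
-1970*I(L(6, -5), -7) + y = -1970*17/8 - 56212/436519827495 = -16745/4 - 56212/436519827495 = -7309524511628623/1746079309980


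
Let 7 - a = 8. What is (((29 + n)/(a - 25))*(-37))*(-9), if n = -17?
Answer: -1998/13 ≈ -153.69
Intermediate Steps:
a = -1 (a = 7 - 1*8 = 7 - 8 = -1)
(((29 + n)/(a - 25))*(-37))*(-9) = (((29 - 17)/(-1 - 25))*(-37))*(-9) = ((12/(-26))*(-37))*(-9) = ((12*(-1/26))*(-37))*(-9) = -6/13*(-37)*(-9) = (222/13)*(-9) = -1998/13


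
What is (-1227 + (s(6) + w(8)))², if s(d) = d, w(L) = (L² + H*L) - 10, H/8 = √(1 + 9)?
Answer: 1402849 - 149376*√10 ≈ 9.3048e+5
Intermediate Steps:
H = 8*√10 (H = 8*√(1 + 9) = 8*√10 ≈ 25.298)
w(L) = -10 + L² + 8*L*√10 (w(L) = (L² + (8*√10)*L) - 10 = (L² + 8*L*√10) - 10 = -10 + L² + 8*L*√10)
(-1227 + (s(6) + w(8)))² = (-1227 + (6 + (-10 + 8² + 8*8*√10)))² = (-1227 + (6 + (-10 + 64 + 64*√10)))² = (-1227 + (6 + (54 + 64*√10)))² = (-1227 + (60 + 64*√10))² = (-1167 + 64*√10)²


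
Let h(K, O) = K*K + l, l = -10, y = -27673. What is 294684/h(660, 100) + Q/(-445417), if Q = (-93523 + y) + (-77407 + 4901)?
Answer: 107815958704/97009595515 ≈ 1.1114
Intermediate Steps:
h(K, O) = -10 + K**2 (h(K, O) = K*K - 10 = K**2 - 10 = -10 + K**2)
Q = -193702 (Q = (-93523 - 27673) + (-77407 + 4901) = -121196 - 72506 = -193702)
294684/h(660, 100) + Q/(-445417) = 294684/(-10 + 660**2) - 193702/(-445417) = 294684/(-10 + 435600) - 193702*(-1/445417) = 294684/435590 + 193702/445417 = 294684*(1/435590) + 193702/445417 = 147342/217795 + 193702/445417 = 107815958704/97009595515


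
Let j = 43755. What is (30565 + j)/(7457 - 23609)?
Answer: -9290/2019 ≈ -4.6013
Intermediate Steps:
(30565 + j)/(7457 - 23609) = (30565 + 43755)/(7457 - 23609) = 74320/(-16152) = 74320*(-1/16152) = -9290/2019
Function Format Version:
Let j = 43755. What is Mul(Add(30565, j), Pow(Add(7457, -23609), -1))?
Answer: Rational(-9290, 2019) ≈ -4.6013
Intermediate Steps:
Mul(Add(30565, j), Pow(Add(7457, -23609), -1)) = Mul(Add(30565, 43755), Pow(Add(7457, -23609), -1)) = Mul(74320, Pow(-16152, -1)) = Mul(74320, Rational(-1, 16152)) = Rational(-9290, 2019)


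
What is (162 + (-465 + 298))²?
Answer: 25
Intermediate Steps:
(162 + (-465 + 298))² = (162 - 167)² = (-5)² = 25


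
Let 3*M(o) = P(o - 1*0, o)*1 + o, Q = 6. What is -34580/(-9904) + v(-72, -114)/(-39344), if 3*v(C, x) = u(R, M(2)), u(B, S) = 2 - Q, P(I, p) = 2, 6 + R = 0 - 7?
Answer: 15943696/4566363 ≈ 3.4916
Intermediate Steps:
R = -13 (R = -6 + (0 - 7) = -6 - 7 = -13)
M(o) = 2/3 + o/3 (M(o) = (2*1 + o)/3 = (2 + o)/3 = 2/3 + o/3)
u(B, S) = -4 (u(B, S) = 2 - 1*6 = 2 - 6 = -4)
v(C, x) = -4/3 (v(C, x) = (1/3)*(-4) = -4/3)
-34580/(-9904) + v(-72, -114)/(-39344) = -34580/(-9904) - 4/3/(-39344) = -34580*(-1/9904) - 4/3*(-1/39344) = 8645/2476 + 1/29508 = 15943696/4566363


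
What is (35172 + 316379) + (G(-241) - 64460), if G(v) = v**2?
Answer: 345172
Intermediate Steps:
(35172 + 316379) + (G(-241) - 64460) = (35172 + 316379) + ((-241)**2 - 64460) = 351551 + (58081 - 64460) = 351551 - 6379 = 345172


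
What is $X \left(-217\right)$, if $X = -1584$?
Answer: $343728$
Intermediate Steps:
$X \left(-217\right) = \left(-1584\right) \left(-217\right) = 343728$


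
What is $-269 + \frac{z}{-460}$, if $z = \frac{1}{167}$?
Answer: $- \frac{20664581}{76820} \approx -269.0$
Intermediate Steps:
$z = \frac{1}{167} \approx 0.005988$
$-269 + \frac{z}{-460} = -269 + \frac{1}{-460} \cdot \frac{1}{167} = -269 - \frac{1}{76820} = - \frac{20664581}{76820}$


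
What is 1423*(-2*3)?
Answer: -8538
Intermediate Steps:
1423*(-2*3) = 1423*(-6) = -8538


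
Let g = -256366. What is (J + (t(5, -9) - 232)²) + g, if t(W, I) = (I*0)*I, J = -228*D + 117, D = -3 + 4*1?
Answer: -202653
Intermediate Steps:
D = 1 (D = -3 + 4 = 1)
J = -111 (J = -228*1 + 117 = -228 + 117 = -111)
t(W, I) = 0 (t(W, I) = 0*I = 0)
(J + (t(5, -9) - 232)²) + g = (-111 + (0 - 232)²) - 256366 = (-111 + (-232)²) - 256366 = (-111 + 53824) - 256366 = 53713 - 256366 = -202653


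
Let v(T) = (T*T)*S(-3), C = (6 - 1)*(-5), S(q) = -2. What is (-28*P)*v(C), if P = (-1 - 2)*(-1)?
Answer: 105000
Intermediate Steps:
C = -25 (C = 5*(-5) = -25)
v(T) = -2*T² (v(T) = (T*T)*(-2) = T²*(-2) = -2*T²)
P = 3 (P = -3*(-1) = 3)
(-28*P)*v(C) = (-28*3)*(-2*(-25)²) = -(-168)*625 = -84*(-1250) = 105000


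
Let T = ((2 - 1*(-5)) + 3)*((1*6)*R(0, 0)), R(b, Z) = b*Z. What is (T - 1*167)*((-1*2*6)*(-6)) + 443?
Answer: -11581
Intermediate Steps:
R(b, Z) = Z*b
T = 0 (T = ((2 - 1*(-5)) + 3)*((1*6)*(0*0)) = ((2 + 5) + 3)*(6*0) = (7 + 3)*0 = 10*0 = 0)
(T - 1*167)*((-1*2*6)*(-6)) + 443 = (0 - 1*167)*((-1*2*6)*(-6)) + 443 = (0 - 167)*(-2*6*(-6)) + 443 = -(-2004)*(-6) + 443 = -167*72 + 443 = -12024 + 443 = -11581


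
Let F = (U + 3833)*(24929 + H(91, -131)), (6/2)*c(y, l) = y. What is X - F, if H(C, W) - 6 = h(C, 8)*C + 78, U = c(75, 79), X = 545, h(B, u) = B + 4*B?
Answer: -256240099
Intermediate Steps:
c(y, l) = y/3
h(B, u) = 5*B
U = 25 (U = (⅓)*75 = 25)
H(C, W) = 84 + 5*C² (H(C, W) = 6 + ((5*C)*C + 78) = 6 + (5*C² + 78) = 6 + (78 + 5*C²) = 84 + 5*C²)
F = 256240644 (F = (25 + 3833)*(24929 + (84 + 5*91²)) = 3858*(24929 + (84 + 5*8281)) = 3858*(24929 + (84 + 41405)) = 3858*(24929 + 41489) = 3858*66418 = 256240644)
X - F = 545 - 1*256240644 = 545 - 256240644 = -256240099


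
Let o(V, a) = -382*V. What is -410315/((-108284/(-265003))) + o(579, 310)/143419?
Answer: -15594646741964507/15529982996 ≈ -1.0042e+6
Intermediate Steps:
-410315/((-108284/(-265003))) + o(579, 310)/143419 = -410315/((-108284/(-265003))) - 382*579/143419 = -410315/((-108284*(-1/265003))) - 221178*1/143419 = -410315/108284/265003 - 221178/143419 = -410315*265003/108284 - 221178/143419 = -108734705945/108284 - 221178/143419 = -15594646741964507/15529982996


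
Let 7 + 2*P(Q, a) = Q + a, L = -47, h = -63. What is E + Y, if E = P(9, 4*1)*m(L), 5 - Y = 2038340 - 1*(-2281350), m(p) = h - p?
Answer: -4319733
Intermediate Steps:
P(Q, a) = -7/2 + Q/2 + a/2 (P(Q, a) = -7/2 + (Q + a)/2 = -7/2 + (Q/2 + a/2) = -7/2 + Q/2 + a/2)
m(p) = -63 - p
Y = -4319685 (Y = 5 - (2038340 - 1*(-2281350)) = 5 - (2038340 + 2281350) = 5 - 1*4319690 = 5 - 4319690 = -4319685)
E = -48 (E = (-7/2 + (½)*9 + (4*1)/2)*(-63 - 1*(-47)) = (-7/2 + 9/2 + (½)*4)*(-63 + 47) = (-7/2 + 9/2 + 2)*(-16) = 3*(-16) = -48)
E + Y = -48 - 4319685 = -4319733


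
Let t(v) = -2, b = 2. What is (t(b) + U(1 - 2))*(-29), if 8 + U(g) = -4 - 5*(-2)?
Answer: 116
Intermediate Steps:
U(g) = -2 (U(g) = -8 + (-4 - 5*(-2)) = -8 + (-4 + 10) = -8 + 6 = -2)
(t(b) + U(1 - 2))*(-29) = (-2 - 2)*(-29) = -4*(-29) = 116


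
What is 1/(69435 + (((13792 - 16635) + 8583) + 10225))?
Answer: 1/85400 ≈ 1.1710e-5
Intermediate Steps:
1/(69435 + (((13792 - 16635) + 8583) + 10225)) = 1/(69435 + ((-2843 + 8583) + 10225)) = 1/(69435 + (5740 + 10225)) = 1/(69435 + 15965) = 1/85400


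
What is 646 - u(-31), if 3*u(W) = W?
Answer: 1969/3 ≈ 656.33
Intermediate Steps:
u(W) = W/3
646 - u(-31) = 646 - (-31)/3 = 646 - 1*(-31/3) = 646 + 31/3 = 1969/3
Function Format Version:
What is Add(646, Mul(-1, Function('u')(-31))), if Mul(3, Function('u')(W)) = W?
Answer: Rational(1969, 3) ≈ 656.33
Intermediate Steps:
Function('u')(W) = Mul(Rational(1, 3), W)
Add(646, Mul(-1, Function('u')(-31))) = Add(646, Mul(-1, Mul(Rational(1, 3), -31))) = Add(646, Mul(-1, Rational(-31, 3))) = Add(646, Rational(31, 3)) = Rational(1969, 3)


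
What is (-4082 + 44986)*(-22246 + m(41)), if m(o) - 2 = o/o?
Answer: -909827672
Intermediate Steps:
m(o) = 3 (m(o) = 2 + o/o = 2 + 1 = 3)
(-4082 + 44986)*(-22246 + m(41)) = (-4082 + 44986)*(-22246 + 3) = 40904*(-22243) = -909827672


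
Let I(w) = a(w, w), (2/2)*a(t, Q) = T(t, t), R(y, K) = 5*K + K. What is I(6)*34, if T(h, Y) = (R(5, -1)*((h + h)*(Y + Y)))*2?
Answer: -58752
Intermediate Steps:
R(y, K) = 6*K
T(h, Y) = -48*Y*h (T(h, Y) = ((6*(-1))*((h + h)*(Y + Y)))*2 = -6*2*h*2*Y*2 = -24*Y*h*2 = -48*Y*h)
a(t, Q) = -48*t² (a(t, Q) = -48*t*t = -48*t²)
I(w) = -48*w²
I(6)*34 = -48*6²*34 = -48*36*34 = -1728*34 = -58752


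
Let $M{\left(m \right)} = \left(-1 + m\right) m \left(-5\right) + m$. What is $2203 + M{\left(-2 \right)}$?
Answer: $2171$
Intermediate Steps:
$M{\left(m \right)} = m - 5 m \left(-1 + m\right)$ ($M{\left(m \right)} = m \left(-1 + m\right) \left(-5\right) + m = - 5 m \left(-1 + m\right) + m = m - 5 m \left(-1 + m\right)$)
$2203 + M{\left(-2 \right)} = 2203 - 2 \left(6 - -10\right) = 2203 - 2 \left(6 + 10\right) = 2203 - 32 = 2171$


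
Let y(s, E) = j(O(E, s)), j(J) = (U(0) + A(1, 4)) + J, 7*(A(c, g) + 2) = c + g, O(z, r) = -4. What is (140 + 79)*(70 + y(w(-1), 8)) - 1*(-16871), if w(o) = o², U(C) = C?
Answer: 217304/7 ≈ 31043.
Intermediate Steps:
A(c, g) = -2 + c/7 + g/7 (A(c, g) = -2 + (c + g)/7 = -2 + (c/7 + g/7) = -2 + c/7 + g/7)
j(J) = -9/7 + J (j(J) = (0 + (-2 + (⅐)*1 + (⅐)*4)) + J = (0 + (-2 + ⅐ + 4/7)) + J = (0 - 9/7) + J = -9/7 + J)
y(s, E) = -37/7 (y(s, E) = -9/7 - 4 = -37/7)
(140 + 79)*(70 + y(w(-1), 8)) - 1*(-16871) = (140 + 79)*(70 - 37/7) - 1*(-16871) = 219*(453/7) + 16871 = 99207/7 + 16871 = 217304/7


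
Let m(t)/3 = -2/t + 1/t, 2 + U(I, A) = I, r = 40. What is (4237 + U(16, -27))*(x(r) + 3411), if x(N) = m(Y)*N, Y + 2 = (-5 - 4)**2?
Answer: 1145002599/79 ≈ 1.4494e+7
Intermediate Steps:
U(I, A) = -2 + I
Y = 79 (Y = -2 + (-5 - 4)**2 = -2 + (-9)**2 = -2 + 81 = 79)
m(t) = -3/t (m(t) = 3*(-2/t + 1/t) = 3*(-1/t) = -3/t)
x(N) = -3*N/79 (x(N) = (-3/79)*N = (-3*1/79)*N = -3*N/79)
(4237 + U(16, -27))*(x(r) + 3411) = (4237 + (-2 + 16))*(-3/79*40 + 3411) = (4237 + 14)*(-120/79 + 3411) = 4251*(269349/79) = 1145002599/79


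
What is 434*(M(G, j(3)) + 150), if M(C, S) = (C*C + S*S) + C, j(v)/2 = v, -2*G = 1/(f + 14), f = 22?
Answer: 209221201/2592 ≈ 80718.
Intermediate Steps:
G = -1/72 (G = -1/(2*(22 + 14)) = -1/2/36 = -1/2*1/36 = -1/72 ≈ -0.013889)
j(v) = 2*v
M(C, S) = C + C**2 + S**2 (M(C, S) = (C**2 + S**2) + C = C + C**2 + S**2)
434*(M(G, j(3)) + 150) = 434*((-1/72 + (-1/72)**2 + (2*3)**2) + 150) = 434*((-1/72 + 1/5184 + 6**2) + 150) = 434*((-1/72 + 1/5184 + 36) + 150) = 434*(186553/5184 + 150) = 434*(964153/5184) = 209221201/2592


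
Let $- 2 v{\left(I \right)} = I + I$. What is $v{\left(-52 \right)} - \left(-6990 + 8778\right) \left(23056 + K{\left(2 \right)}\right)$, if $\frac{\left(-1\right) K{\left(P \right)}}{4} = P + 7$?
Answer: $-41159708$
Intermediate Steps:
$K{\left(P \right)} = -28 - 4 P$ ($K{\left(P \right)} = - 4 \left(P + 7\right) = - 4 \left(7 + P\right) = -28 - 4 P$)
$v{\left(I \right)} = - I$ ($v{\left(I \right)} = - \frac{I + I}{2} = - \frac{2 I}{2} = - I$)
$v{\left(-52 \right)} - \left(-6990 + 8778\right) \left(23056 + K{\left(2 \right)}\right) = \left(-1\right) \left(-52\right) - \left(-6990 + 8778\right) \left(23056 - 36\right) = 52 - 1788 \left(23056 - 36\right) = 52 - 1788 \cdot 23020 = 52 - 41159760 = -41159708$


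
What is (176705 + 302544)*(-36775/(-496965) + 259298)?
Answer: 12351403382604781/99393 ≈ 1.2427e+11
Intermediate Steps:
(176705 + 302544)*(-36775/(-496965) + 259298) = 479249*(-36775*(-1/496965) + 259298) = 479249*(7355/99393 + 259298) = 479249*(25772413469/99393) = 12351403382604781/99393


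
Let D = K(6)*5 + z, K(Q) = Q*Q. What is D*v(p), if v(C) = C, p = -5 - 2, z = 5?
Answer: -1295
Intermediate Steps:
K(Q) = Q**2
p = -7
D = 185 (D = 6**2*5 + 5 = 36*5 + 5 = 180 + 5 = 185)
D*v(p) = 185*(-7) = -1295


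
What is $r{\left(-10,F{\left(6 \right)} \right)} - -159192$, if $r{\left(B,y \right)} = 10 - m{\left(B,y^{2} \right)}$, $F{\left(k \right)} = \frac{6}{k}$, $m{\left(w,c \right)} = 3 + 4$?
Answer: $159195$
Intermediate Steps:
$m{\left(w,c \right)} = 7$
$r{\left(B,y \right)} = 3$ ($r{\left(B,y \right)} = 10 - 7 = 3$)
$r{\left(-10,F{\left(6 \right)} \right)} - -159192 = 3 - -159192 = 3 + 159192 = 159195$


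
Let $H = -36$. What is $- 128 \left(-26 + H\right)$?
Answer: $7936$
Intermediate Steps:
$- 128 \left(-26 + H\right) = - 128 \left(-26 - 36\right) = \left(-128\right) \left(-62\right) = 7936$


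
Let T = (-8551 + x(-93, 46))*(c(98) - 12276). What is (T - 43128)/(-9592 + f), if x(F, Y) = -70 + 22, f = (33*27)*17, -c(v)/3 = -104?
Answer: 102835308/5555 ≈ 18512.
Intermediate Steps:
c(v) = 312 (c(v) = -3*(-104) = 312)
f = 15147 (f = 891*17 = 15147)
x(F, Y) = -48
T = 102878436 (T = (-8551 - 48)*(312 - 12276) = -8599*(-11964) = 102878436)
(T - 43128)/(-9592 + f) = (102878436 - 43128)/(-9592 + 15147) = 102835308/5555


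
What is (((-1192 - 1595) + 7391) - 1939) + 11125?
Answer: 13790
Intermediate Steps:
(((-1192 - 1595) + 7391) - 1939) + 11125 = ((-2787 + 7391) - 1939) + 11125 = (4604 - 1939) + 11125 = 2665 + 11125 = 13790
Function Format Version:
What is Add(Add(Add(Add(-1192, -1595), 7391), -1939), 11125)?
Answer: 13790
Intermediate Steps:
Add(Add(Add(Add(-1192, -1595), 7391), -1939), 11125) = Add(Add(Add(-2787, 7391), -1939), 11125) = Add(Add(4604, -1939), 11125) = Add(2665, 11125) = 13790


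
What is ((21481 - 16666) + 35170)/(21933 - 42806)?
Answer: -39985/20873 ≈ -1.9156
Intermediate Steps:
((21481 - 16666) + 35170)/(21933 - 42806) = (4815 + 35170)/(-20873) = 39985*(-1/20873) = -39985/20873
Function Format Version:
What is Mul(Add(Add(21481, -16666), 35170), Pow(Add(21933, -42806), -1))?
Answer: Rational(-39985, 20873) ≈ -1.9156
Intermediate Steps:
Mul(Add(Add(21481, -16666), 35170), Pow(Add(21933, -42806), -1)) = Mul(Add(4815, 35170), Pow(-20873, -1)) = Mul(39985, Rational(-1, 20873)) = Rational(-39985, 20873)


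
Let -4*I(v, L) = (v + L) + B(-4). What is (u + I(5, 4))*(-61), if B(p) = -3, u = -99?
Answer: 12261/2 ≈ 6130.5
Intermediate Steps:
I(v, L) = 3/4 - L/4 - v/4 (I(v, L) = -((v + L) - 3)/4 = -((L + v) - 3)/4 = -(-3 + L + v)/4 = 3/4 - L/4 - v/4)
(u + I(5, 4))*(-61) = (-99 + (3/4 - 1/4*4 - 1/4*5))*(-61) = (-99 + (3/4 - 1 - 5/4))*(-61) = (-99 - 3/2)*(-61) = -201/2*(-61) = 12261/2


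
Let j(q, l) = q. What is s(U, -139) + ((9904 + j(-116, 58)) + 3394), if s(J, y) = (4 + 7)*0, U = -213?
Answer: 13182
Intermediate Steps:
s(J, y) = 0 (s(J, y) = 11*0 = 0)
s(U, -139) + ((9904 + j(-116, 58)) + 3394) = 0 + ((9904 - 116) + 3394) = 0 + (9788 + 3394) = 0 + 13182 = 13182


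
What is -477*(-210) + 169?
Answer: 100339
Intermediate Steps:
-477*(-210) + 169 = 100170 + 169 = 100339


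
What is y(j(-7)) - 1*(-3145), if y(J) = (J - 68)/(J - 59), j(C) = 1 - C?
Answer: 53485/17 ≈ 3146.2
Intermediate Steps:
y(J) = (-68 + J)/(-59 + J)
y(j(-7)) - 1*(-3145) = (-68 + (1 - 1*(-7)))/(-59 + (1 - 1*(-7))) - 1*(-3145) = (-68 + (1 + 7))/(-59 + (1 + 7)) + 3145 = (-68 + 8)/(-59 + 8) + 3145 = -60/(-51) + 3145 = -1/51*(-60) + 3145 = 20/17 + 3145 = 53485/17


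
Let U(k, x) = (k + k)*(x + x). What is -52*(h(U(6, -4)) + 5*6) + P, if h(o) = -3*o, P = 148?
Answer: -16388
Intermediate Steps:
U(k, x) = 4*k*x (U(k, x) = (2*k)*(2*x) = 4*k*x)
-52*(h(U(6, -4)) + 5*6) + P = -52*(-12*6*(-4) + 5*6) + 148 = -52*(-3*(-96) + 30) + 148 = -52*(288 + 30) + 148 = -52*318 + 148 = -16536 + 148 = -16388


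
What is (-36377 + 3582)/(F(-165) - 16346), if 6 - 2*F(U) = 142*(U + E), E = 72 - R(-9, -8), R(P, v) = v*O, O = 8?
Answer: 32795/14284 ≈ 2.2959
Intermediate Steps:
R(P, v) = 8*v (R(P, v) = v*8 = 8*v)
E = 136 (E = 72 - 8*(-8) = 72 - 1*(-64) = 72 + 64 = 136)
F(U) = -9653 - 71*U (F(U) = 3 - 71*(U + 136) = 3 - 71*(136 + U) = 3 - (19312 + 142*U)/2 = 3 + (-9656 - 71*U) = -9653 - 71*U)
(-36377 + 3582)/(F(-165) - 16346) = (-36377 + 3582)/((-9653 - 71*(-165)) - 16346) = -32795/((-9653 + 11715) - 16346) = -32795/(2062 - 16346) = -32795/(-14284) = -32795*(-1/14284) = 32795/14284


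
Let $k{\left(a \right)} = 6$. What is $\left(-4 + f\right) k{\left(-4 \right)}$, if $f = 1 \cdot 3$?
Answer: $-6$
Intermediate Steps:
$f = 3$
$\left(-4 + f\right) k{\left(-4 \right)} = \left(-4 + 3\right) 6 = \left(-1\right) 6 = -6$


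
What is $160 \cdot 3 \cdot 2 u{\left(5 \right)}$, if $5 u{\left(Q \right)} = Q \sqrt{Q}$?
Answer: $960 \sqrt{5} \approx 2146.6$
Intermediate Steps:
$u{\left(Q \right)} = \frac{Q^{\frac{3}{2}}}{5}$ ($u{\left(Q \right)} = \frac{Q \sqrt{Q}}{5} = \frac{Q^{\frac{3}{2}}}{5}$)
$160 \cdot 3 \cdot 2 u{\left(5 \right)} = 160 \cdot 3 \cdot 2 \frac{5^{\frac{3}{2}}}{5} = 160 \cdot 6 \frac{5 \sqrt{5}}{5} = 160 \cdot 6 \sqrt{5} = 960 \sqrt{5}$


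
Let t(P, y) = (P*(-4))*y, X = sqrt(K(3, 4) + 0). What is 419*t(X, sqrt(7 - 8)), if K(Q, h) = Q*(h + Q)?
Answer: -1676*I*sqrt(21) ≈ -7680.4*I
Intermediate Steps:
K(Q, h) = Q*(Q + h)
X = sqrt(21) (X = sqrt(3*(3 + 4) + 0) = sqrt(3*7 + 0) = sqrt(21 + 0) = sqrt(21) ≈ 4.5826)
t(P, y) = -4*P*y (t(P, y) = (-4*P)*y = -4*P*y)
419*t(X, sqrt(7 - 8)) = 419*(-4*sqrt(21)*sqrt(7 - 8)) = 419*(-4*sqrt(21)*sqrt(-1)) = 419*(-4*sqrt(21)*I) = 419*(-4*I*sqrt(21)) = -1676*I*sqrt(21)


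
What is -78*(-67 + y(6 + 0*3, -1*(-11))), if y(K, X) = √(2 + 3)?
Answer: 5226 - 78*√5 ≈ 5051.6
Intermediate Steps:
y(K, X) = √5
-78*(-67 + y(6 + 0*3, -1*(-11))) = -78*(-67 + √5) = 5226 - 78*√5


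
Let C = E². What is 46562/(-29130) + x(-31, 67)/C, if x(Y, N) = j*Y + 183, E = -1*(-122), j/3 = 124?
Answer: -511812589/216785460 ≈ -2.3609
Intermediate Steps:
j = 372 (j = 3*124 = 372)
E = 122
x(Y, N) = 183 + 372*Y (x(Y, N) = 372*Y + 183 = 183 + 372*Y)
C = 14884 (C = 122² = 14884)
46562/(-29130) + x(-31, 67)/C = 46562/(-29130) + (183 + 372*(-31))/14884 = 46562*(-1/29130) + (183 - 11532)*(1/14884) = -23281/14565 - 11349*1/14884 = -23281/14565 - 11349/14884 = -511812589/216785460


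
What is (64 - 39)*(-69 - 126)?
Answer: -4875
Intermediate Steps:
(64 - 39)*(-69 - 126) = 25*(-195) = -4875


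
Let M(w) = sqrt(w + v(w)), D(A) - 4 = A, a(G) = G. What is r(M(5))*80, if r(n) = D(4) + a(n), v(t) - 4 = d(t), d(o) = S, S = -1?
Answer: 640 + 160*sqrt(2) ≈ 866.27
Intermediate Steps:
d(o) = -1
v(t) = 3 (v(t) = 4 - 1 = 3)
D(A) = 4 + A
M(w) = sqrt(3 + w) (M(w) = sqrt(w + 3) = sqrt(3 + w))
r(n) = 8 + n (r(n) = (4 + 4) + n = 8 + n)
r(M(5))*80 = (8 + sqrt(3 + 5))*80 = (8 + sqrt(8))*80 = (8 + 2*sqrt(2))*80 = 640 + 160*sqrt(2)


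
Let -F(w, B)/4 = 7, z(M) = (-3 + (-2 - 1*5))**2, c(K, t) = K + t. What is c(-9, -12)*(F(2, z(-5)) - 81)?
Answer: 2289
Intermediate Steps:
z(M) = 100 (z(M) = (-3 + (-2 - 5))**2 = (-3 - 7)**2 = (-10)**2 = 100)
F(w, B) = -28 (F(w, B) = -4*7 = -28)
c(-9, -12)*(F(2, z(-5)) - 81) = (-9 - 12)*(-28 - 81) = -21*(-109) = 2289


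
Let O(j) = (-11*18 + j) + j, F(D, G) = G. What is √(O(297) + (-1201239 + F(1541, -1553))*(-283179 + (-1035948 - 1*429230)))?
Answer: 2*√525727453285 ≈ 1.4501e+6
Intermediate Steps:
O(j) = -198 + 2*j (O(j) = (-198 + j) + j = -198 + 2*j)
√(O(297) + (-1201239 + F(1541, -1553))*(-283179 + (-1035948 - 1*429230))) = √((-198 + 2*297) + (-1201239 - 1553)*(-283179 + (-1035948 - 1*429230))) = √((-198 + 594) - 1202792*(-283179 + (-1035948 - 429230))) = √(396 - 1202792*(-283179 - 1465178)) = √(396 - 1202792*(-1748357)) = √(396 + 2102909812744) = √2102909813140 = 2*√525727453285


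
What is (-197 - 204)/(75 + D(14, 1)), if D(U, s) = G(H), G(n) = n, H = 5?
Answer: -401/80 ≈ -5.0125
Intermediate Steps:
D(U, s) = 5
(-197 - 204)/(75 + D(14, 1)) = (-197 - 204)/(75 + 5) = -401/80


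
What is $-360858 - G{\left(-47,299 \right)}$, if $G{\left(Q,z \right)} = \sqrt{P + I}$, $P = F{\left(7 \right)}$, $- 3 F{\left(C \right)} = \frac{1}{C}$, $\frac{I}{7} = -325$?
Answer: $-360858 - \frac{4 i \sqrt{62706}}{21} \approx -3.6086 \cdot 10^{5} - 47.697 i$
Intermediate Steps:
$I = -2275$ ($I = 7 \left(-325\right) = -2275$)
$F{\left(C \right)} = - \frac{1}{3 C}$
$P = - \frac{1}{21}$ ($P = - \frac{1}{3 \cdot 7} = \left(- \frac{1}{3}\right) \frac{1}{7} = - \frac{1}{21} \approx -0.047619$)
$G{\left(Q,z \right)} = \frac{4 i \sqrt{62706}}{21}$ ($G{\left(Q,z \right)} = \sqrt{- \frac{1}{21} - 2275} = \sqrt{- \frac{47776}{21}} = \frac{4 i \sqrt{62706}}{21}$)
$-360858 - G{\left(-47,299 \right)} = -360858 - \frac{4 i \sqrt{62706}}{21}$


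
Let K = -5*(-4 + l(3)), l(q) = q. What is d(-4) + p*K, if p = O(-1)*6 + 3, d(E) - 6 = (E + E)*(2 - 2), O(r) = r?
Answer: -9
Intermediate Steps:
d(E) = 6 (d(E) = 6 + (E + E)*(2 - 2) = 6 + (2*E)*0 = 6 + 0 = 6)
p = -3 (p = -1*6 + 3 = -6 + 3 = -3)
K = 5 (K = -5*(-4 + 3) = -5*(-1) = 5)
d(-4) + p*K = 6 - 3*5 = 6 - 15 = -9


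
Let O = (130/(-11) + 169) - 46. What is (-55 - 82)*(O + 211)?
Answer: -485528/11 ≈ -44139.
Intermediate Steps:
O = 1223/11 (O = (130*(-1/11) + 169) - 46 = (-130/11 + 169) - 46 = 1729/11 - 46 = 1223/11 ≈ 111.18)
(-55 - 82)*(O + 211) = (-55 - 82)*(1223/11 + 211) = -137*3544/11 = -485528/11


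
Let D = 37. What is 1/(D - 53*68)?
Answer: -1/3567 ≈ -0.00028035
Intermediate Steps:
1/(D - 53*68) = 1/(37 - 53*68) = 1/(37 - 3604) = 1/(-3567) = -1/3567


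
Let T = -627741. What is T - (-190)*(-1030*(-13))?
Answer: 1916359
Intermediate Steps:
T - (-190)*(-1030*(-13)) = -627741 - (-190)*(-1030*(-13)) = -627741 - (-190)*13390 = -627741 - 1*(-2544100) = -627741 + 2544100 = 1916359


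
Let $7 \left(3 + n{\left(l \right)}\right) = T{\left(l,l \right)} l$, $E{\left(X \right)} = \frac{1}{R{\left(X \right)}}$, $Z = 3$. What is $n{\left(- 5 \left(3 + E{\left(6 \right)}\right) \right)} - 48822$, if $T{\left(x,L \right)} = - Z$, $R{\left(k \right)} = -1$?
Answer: $- \frac{341745}{7} \approx -48821.0$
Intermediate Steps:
$E{\left(X \right)} = -1$ ($E{\left(X \right)} = \frac{1}{-1} = -1$)
$T{\left(x,L \right)} = -3$ ($T{\left(x,L \right)} = \left(-1\right) 3 = -3$)
$n{\left(l \right)} = -3 - \frac{3 l}{7}$ ($n{\left(l \right)} = -3 + \frac{\left(-3\right) l}{7} = -3 - \frac{3 l}{7}$)
$n{\left(- 5 \left(3 + E{\left(6 \right)}\right) \right)} - 48822 = \left(-3 - \frac{3 \left(- 5 \left(3 - 1\right)\right)}{7}\right) - 48822 = \left(-3 - \frac{3 \left(\left(-5\right) 2\right)}{7}\right) - 48822 = \left(-3 - - \frac{30}{7}\right) - 48822 = \left(-3 + \frac{30}{7}\right) - 48822 = \frac{9}{7} - 48822 = - \frac{341745}{7}$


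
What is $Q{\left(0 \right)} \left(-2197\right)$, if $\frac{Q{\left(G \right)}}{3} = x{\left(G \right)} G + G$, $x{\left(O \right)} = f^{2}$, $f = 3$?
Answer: $0$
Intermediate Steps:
$x{\left(O \right)} = 9$ ($x{\left(O \right)} = 3^{2} = 9$)
$Q{\left(G \right)} = 30 G$ ($Q{\left(G \right)} = 3 \left(9 G + G\right) = 3 \cdot 10 G = 30 G$)
$Q{\left(0 \right)} \left(-2197\right) = 30 \cdot 0 \left(-2197\right) = 0 \left(-2197\right) = 0$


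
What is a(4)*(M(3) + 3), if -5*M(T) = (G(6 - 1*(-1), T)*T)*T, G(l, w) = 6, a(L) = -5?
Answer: 39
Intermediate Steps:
M(T) = -6*T²/5 (M(T) = -6*T*T/5 = -6*T²/5)
a(4)*(M(3) + 3) = -5*(-6/5*3² + 3) = -5*(-6/5*9 + 3) = -5*(-54/5 + 3) = -5*(-39/5) = 39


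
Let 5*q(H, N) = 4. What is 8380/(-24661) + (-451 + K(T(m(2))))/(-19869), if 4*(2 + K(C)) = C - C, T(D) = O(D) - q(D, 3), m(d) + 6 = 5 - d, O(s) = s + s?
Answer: -51776929/163329803 ≈ -0.31701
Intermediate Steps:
O(s) = 2*s
q(H, N) = 4/5 (q(H, N) = (1/5)*4 = 4/5)
m(d) = -1 - d (m(d) = -6 + (5 - d) = -1 - d)
T(D) = -4/5 + 2*D (T(D) = 2*D - 1*4/5 = 2*D - 4/5 = -4/5 + 2*D)
K(C) = -2 (K(C) = -2 + (C - C)/4 = -2 + (1/4)*0 = -2 + 0 = -2)
8380/(-24661) + (-451 + K(T(m(2))))/(-19869) = 8380/(-24661) + (-451 - 2)/(-19869) = 8380*(-1/24661) - 453*(-1/19869) = -8380/24661 + 151/6623 = -51776929/163329803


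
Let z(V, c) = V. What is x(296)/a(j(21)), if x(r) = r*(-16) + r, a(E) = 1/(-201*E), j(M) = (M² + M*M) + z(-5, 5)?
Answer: 782669880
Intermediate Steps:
j(M) = -5 + 2*M² (j(M) = (M² + M*M) - 5 = (M² + M²) - 5 = 2*M² - 5 = -5 + 2*M²)
a(E) = -1/(201*E)
x(r) = -15*r (x(r) = -16*r + r = -15*r)
x(296)/a(j(21)) = (-15*296)/((-1/(201*(-5 + 2*21²)))) = -4440/((-1/(201*(-5 + 2*441)))) = -4440/((-1/(201*(-5 + 882)))) = -4440/((-1/201/877)) = -4440/((-1/201*1/877)) = -4440/(-1/176277) = -4440*(-176277) = 782669880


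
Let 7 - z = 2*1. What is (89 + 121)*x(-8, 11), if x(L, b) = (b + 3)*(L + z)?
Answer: -8820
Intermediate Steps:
z = 5 (z = 7 - 2 = 5)
x(L, b) = (3 + b)*(5 + L) (x(L, b) = (b + 3)*(L + 5) = (3 + b)*(5 + L))
(89 + 121)*x(-8, 11) = (89 + 121)*(15 + 3*(-8) + 5*11 - 8*11) = 210*(15 - 24 + 55 - 88) = 210*(-42) = -8820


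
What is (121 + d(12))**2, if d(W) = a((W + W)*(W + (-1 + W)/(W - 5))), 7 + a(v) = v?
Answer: 9474084/49 ≈ 1.9335e+5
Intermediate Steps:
a(v) = -7 + v
d(W) = -7 + 2*W*(W + (-1 + W)/(-5 + W)) (d(W) = -7 + (W + W)*(W + (-1 + W)/(W - 5)) = -7 + (2*W)*(W + (-1 + W)/(-5 + W)) = -7 + 2*W*(W + (-1 + W)/(-5 + W)))
(121 + d(12))**2 = (121 + (35 - 9*12 - 8*12**2 + 2*12**3)/(-5 + 12))**2 = (121 + (35 - 108 - 8*144 + 2*1728)/7)**2 = (121 + (35 - 108 - 1152 + 3456)/7)**2 = (121 + (1/7)*2231)**2 = (121 + 2231/7)**2 = (3078/7)**2 = 9474084/49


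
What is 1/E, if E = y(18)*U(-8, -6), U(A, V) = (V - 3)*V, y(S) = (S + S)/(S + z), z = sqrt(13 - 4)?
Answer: 7/648 ≈ 0.010802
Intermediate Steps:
z = 3 (z = sqrt(9) = 3)
y(S) = 2*S/(3 + S) (y(S) = (S + S)/(S + 3) = (2*S)/(3 + S) = 2*S/(3 + S))
U(A, V) = V*(-3 + V) (U(A, V) = (-3 + V)*V = V*(-3 + V))
E = 648/7 (E = (2*18/(3 + 18))*(-6*(-3 - 6)) = (2*18/21)*(-6*(-9)) = (2*18*(1/21))*54 = (12/7)*54 = 648/7 ≈ 92.571)
1/E = 1/(648/7) = 7/648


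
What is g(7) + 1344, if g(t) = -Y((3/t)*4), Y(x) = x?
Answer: 9396/7 ≈ 1342.3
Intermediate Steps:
g(t) = -12/t (g(t) = -3/t*4 = -12/t)
g(7) + 1344 = -12/7 + 1344 = 9396/7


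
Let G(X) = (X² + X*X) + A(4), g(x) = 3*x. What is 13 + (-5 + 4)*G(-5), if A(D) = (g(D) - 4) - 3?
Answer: -42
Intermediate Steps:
A(D) = -7 + 3*D (A(D) = (3*D - 4) - 3 = (-4 + 3*D) - 3 = -7 + 3*D)
G(X) = 5 + 2*X² (G(X) = (X² + X*X) + (-7 + 3*4) = (X² + X²) + (-7 + 12) = 2*X² + 5 = 5 + 2*X²)
13 + (-5 + 4)*G(-5) = 13 + (-5 + 4)*(5 + 2*(-5)²) = 13 - (5 + 2*25) = 13 - (5 + 50) = 13 - 1*55 = 13 - 55 = -42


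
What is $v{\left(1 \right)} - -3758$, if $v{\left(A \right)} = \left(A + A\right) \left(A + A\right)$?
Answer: $3762$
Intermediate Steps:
$v{\left(A \right)} = 4 A^{2}$ ($v{\left(A \right)} = 2 A 2 A = 4 A^{2}$)
$v{\left(1 \right)} - -3758 = 4 \cdot 1^{2} - -3758 = 4 \cdot 1 + 3758 = 4 + 3758 = 3762$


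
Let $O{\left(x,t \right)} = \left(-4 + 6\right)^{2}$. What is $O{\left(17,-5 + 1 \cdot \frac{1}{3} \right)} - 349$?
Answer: $-345$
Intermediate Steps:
$O{\left(x,t \right)} = 4$ ($O{\left(x,t \right)} = 2^{2} = 4$)
$O{\left(17,-5 + 1 \cdot \frac{1}{3} \right)} - 349 = 4 - 349 = -345$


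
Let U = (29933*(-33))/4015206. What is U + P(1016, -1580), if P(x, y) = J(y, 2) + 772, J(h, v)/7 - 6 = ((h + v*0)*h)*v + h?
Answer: 46762900943045/1338402 ≈ 3.4939e+7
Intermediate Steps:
J(h, v) = 42 + 7*h + 7*v*h**2 (J(h, v) = 42 + 7*(((h + v*0)*h)*v + h) = 42 + 7*(((h + 0)*h)*v + h) = 42 + 7*((h*h)*v + h) = 42 + 7*(h**2*v + h) = 42 + 7*(v*h**2 + h) = 42 + 7*(h + v*h**2) = 42 + (7*h + 7*v*h**2) = 42 + 7*h + 7*v*h**2)
P(x, y) = 814 + 7*y + 14*y**2 (P(x, y) = (42 + 7*y + 7*2*y**2) + 772 = (42 + 7*y + 14*y**2) + 772 = 814 + 7*y + 14*y**2)
U = -329263/1338402 (U = -987789*1/4015206 = -329263/1338402 ≈ -0.24601)
U + P(1016, -1580) = -329263/1338402 + (814 + 7*(-1580) + 14*(-1580)**2) = -329263/1338402 + (814 - 11060 + 14*2496400) = -329263/1338402 + (814 - 11060 + 34949600) = -329263/1338402 + 34939354 = 46762900943045/1338402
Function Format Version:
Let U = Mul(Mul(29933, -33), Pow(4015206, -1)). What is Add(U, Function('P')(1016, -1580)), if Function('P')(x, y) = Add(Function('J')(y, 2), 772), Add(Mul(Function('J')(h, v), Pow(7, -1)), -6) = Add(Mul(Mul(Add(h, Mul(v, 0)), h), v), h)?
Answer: Rational(46762900943045, 1338402) ≈ 3.4939e+7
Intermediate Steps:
Function('J')(h, v) = Add(42, Mul(7, h), Mul(7, v, Pow(h, 2))) (Function('J')(h, v) = Add(42, Mul(7, Add(Mul(Mul(Add(h, Mul(v, 0)), h), v), h))) = Add(42, Mul(7, Add(Mul(Mul(Add(h, 0), h), v), h))) = Add(42, Mul(7, Add(Mul(Mul(h, h), v), h))) = Add(42, Mul(7, Add(Mul(Pow(h, 2), v), h))) = Add(42, Mul(7, Add(Mul(v, Pow(h, 2)), h))) = Add(42, Mul(7, Add(h, Mul(v, Pow(h, 2))))) = Add(42, Add(Mul(7, h), Mul(7, v, Pow(h, 2)))) = Add(42, Mul(7, h), Mul(7, v, Pow(h, 2))))
Function('P')(x, y) = Add(814, Mul(7, y), Mul(14, Pow(y, 2))) (Function('P')(x, y) = Add(Add(42, Mul(7, y), Mul(7, 2, Pow(y, 2))), 772) = Add(Add(42, Mul(7, y), Mul(14, Pow(y, 2))), 772) = Add(814, Mul(7, y), Mul(14, Pow(y, 2))))
U = Rational(-329263, 1338402) (U = Mul(-987789, Rational(1, 4015206)) = Rational(-329263, 1338402) ≈ -0.24601)
Add(U, Function('P')(1016, -1580)) = Add(Rational(-329263, 1338402), Add(814, Mul(7, -1580), Mul(14, Pow(-1580, 2)))) = Add(Rational(-329263, 1338402), Add(814, -11060, Mul(14, 2496400))) = Add(Rational(-329263, 1338402), Add(814, -11060, 34949600)) = Add(Rational(-329263, 1338402), 34939354) = Rational(46762900943045, 1338402)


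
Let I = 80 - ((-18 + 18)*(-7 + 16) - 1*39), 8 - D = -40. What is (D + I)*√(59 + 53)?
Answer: 668*√7 ≈ 1767.4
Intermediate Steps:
D = 48 (D = 8 - 1*(-40) = 8 + 40 = 48)
I = 119 (I = 80 - (0*9 - 39) = 80 - (0 - 39) = 80 - 1*(-39) = 80 + 39 = 119)
(D + I)*√(59 + 53) = (48 + 119)*√(59 + 53) = 167*√112 = 167*(4*√7) = 668*√7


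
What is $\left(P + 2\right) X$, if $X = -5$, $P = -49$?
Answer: $235$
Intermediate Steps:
$\left(P + 2\right) X = \left(-49 + 2\right) \left(-5\right) = \left(-47\right) \left(-5\right) = 235$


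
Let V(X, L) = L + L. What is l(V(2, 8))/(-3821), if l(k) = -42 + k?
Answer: 26/3821 ≈ 0.0068045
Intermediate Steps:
V(X, L) = 2*L
l(V(2, 8))/(-3821) = (-42 + 2*8)/(-3821) = (-42 + 16)*(-1/3821) = -26*(-1/3821) = 26/3821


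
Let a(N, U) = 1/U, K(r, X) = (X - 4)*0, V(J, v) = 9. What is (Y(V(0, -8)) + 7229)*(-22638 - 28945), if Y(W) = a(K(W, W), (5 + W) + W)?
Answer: -8576602244/23 ≈ -3.7290e+8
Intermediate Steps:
K(r, X) = 0 (K(r, X) = (-4 + X)*0 = 0)
Y(W) = 1/(5 + 2*W) (Y(W) = 1/((5 + W) + W) = 1/(5 + 2*W))
(Y(V(0, -8)) + 7229)*(-22638 - 28945) = (1/(5 + 2*9) + 7229)*(-22638 - 28945) = (1/(5 + 18) + 7229)*(-51583) = (1/23 + 7229)*(-51583) = (166268/23)*(-51583) = -8576602244/23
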